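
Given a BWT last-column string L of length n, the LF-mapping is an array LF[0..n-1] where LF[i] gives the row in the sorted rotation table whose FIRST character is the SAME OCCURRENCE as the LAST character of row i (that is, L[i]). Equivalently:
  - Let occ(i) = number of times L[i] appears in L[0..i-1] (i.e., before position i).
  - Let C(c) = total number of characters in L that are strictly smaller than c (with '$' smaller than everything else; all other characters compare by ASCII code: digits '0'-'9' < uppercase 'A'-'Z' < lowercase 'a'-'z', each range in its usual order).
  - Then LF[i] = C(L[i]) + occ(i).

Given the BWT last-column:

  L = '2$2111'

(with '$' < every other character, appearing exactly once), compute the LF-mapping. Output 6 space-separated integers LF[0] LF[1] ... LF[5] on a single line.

Char counts: '$':1, '1':3, '2':2
C (first-col start): C('$')=0, C('1')=1, C('2')=4
L[0]='2': occ=0, LF[0]=C('2')+0=4+0=4
L[1]='$': occ=0, LF[1]=C('$')+0=0+0=0
L[2]='2': occ=1, LF[2]=C('2')+1=4+1=5
L[3]='1': occ=0, LF[3]=C('1')+0=1+0=1
L[4]='1': occ=1, LF[4]=C('1')+1=1+1=2
L[5]='1': occ=2, LF[5]=C('1')+2=1+2=3

Answer: 4 0 5 1 2 3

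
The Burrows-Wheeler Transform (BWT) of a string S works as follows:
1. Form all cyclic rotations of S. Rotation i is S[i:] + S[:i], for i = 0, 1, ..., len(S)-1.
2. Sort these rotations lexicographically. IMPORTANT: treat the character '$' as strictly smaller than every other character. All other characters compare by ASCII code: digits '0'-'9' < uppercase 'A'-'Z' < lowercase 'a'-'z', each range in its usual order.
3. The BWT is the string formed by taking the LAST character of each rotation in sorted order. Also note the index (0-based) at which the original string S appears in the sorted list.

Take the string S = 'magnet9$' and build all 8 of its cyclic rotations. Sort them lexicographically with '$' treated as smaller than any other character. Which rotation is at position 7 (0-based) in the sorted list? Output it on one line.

All 8 rotations (rotation i = S[i:]+S[:i]):
  rot[0] = magnet9$
  rot[1] = agnet9$m
  rot[2] = gnet9$ma
  rot[3] = net9$mag
  rot[4] = et9$magn
  rot[5] = t9$magne
  rot[6] = 9$magnet
  rot[7] = $magnet9
Sorted (with $ < everything):
  sorted[0] = $magnet9
  sorted[1] = 9$magnet
  sorted[2] = agnet9$m
  sorted[3] = et9$magn
  sorted[4] = gnet9$ma
  sorted[5] = magnet9$
  sorted[6] = net9$mag
  sorted[7] = t9$magne
sorted[7] = t9$magne

Answer: t9$magne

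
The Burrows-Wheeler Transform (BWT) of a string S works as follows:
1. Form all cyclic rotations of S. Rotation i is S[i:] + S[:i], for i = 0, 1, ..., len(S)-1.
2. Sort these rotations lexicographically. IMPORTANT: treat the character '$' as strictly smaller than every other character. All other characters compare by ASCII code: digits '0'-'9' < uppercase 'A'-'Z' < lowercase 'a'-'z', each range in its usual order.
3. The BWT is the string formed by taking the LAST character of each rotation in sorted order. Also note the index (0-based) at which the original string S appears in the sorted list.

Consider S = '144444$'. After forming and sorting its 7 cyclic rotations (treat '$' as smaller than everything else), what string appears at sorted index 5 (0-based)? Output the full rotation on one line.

Answer: 4444$14

Derivation:
All 7 rotations (rotation i = S[i:]+S[:i]):
  rot[0] = 144444$
  rot[1] = 44444$1
  rot[2] = 4444$14
  rot[3] = 444$144
  rot[4] = 44$1444
  rot[5] = 4$14444
  rot[6] = $144444
Sorted (with $ < everything):
  sorted[0] = $144444
  sorted[1] = 144444$
  sorted[2] = 4$14444
  sorted[3] = 44$1444
  sorted[4] = 444$144
  sorted[5] = 4444$14
  sorted[6] = 44444$1
sorted[5] = 4444$14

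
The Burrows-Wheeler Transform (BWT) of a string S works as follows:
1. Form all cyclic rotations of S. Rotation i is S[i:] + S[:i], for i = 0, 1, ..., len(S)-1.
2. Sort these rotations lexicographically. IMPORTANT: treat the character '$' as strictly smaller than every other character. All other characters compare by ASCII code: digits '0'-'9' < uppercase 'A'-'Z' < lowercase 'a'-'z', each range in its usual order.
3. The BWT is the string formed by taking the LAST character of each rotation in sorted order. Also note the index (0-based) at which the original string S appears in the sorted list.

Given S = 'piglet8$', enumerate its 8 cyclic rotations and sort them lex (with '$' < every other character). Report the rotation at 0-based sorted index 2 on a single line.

All 8 rotations (rotation i = S[i:]+S[:i]):
  rot[0] = piglet8$
  rot[1] = iglet8$p
  rot[2] = glet8$pi
  rot[3] = let8$pig
  rot[4] = et8$pigl
  rot[5] = t8$pigle
  rot[6] = 8$piglet
  rot[7] = $piglet8
Sorted (with $ < everything):
  sorted[0] = $piglet8
  sorted[1] = 8$piglet
  sorted[2] = et8$pigl
  sorted[3] = glet8$pi
  sorted[4] = iglet8$p
  sorted[5] = let8$pig
  sorted[6] = piglet8$
  sorted[7] = t8$pigle
sorted[2] = et8$pigl

Answer: et8$pigl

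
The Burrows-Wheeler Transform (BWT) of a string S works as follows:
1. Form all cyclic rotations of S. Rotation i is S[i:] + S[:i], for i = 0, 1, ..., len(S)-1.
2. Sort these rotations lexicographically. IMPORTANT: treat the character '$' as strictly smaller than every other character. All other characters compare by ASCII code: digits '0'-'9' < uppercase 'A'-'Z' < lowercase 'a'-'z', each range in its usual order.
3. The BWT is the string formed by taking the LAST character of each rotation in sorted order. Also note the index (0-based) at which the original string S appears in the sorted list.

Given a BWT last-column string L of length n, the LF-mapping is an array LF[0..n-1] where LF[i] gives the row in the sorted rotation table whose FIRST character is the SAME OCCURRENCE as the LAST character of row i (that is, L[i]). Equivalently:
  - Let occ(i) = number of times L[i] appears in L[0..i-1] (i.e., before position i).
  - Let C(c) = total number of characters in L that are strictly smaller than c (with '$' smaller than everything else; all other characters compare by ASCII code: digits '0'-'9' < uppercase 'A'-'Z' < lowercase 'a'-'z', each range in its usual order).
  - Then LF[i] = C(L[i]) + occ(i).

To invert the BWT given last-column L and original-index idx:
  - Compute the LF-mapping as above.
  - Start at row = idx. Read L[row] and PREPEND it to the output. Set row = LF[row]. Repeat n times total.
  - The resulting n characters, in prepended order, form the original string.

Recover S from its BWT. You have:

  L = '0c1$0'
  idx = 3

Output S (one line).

Answer: 10c0$

Derivation:
LF mapping: 1 4 3 0 2
Walk LF starting at row 3, prepending L[row]:
  step 1: row=3, L[3]='$', prepend. Next row=LF[3]=0
  step 2: row=0, L[0]='0', prepend. Next row=LF[0]=1
  step 3: row=1, L[1]='c', prepend. Next row=LF[1]=4
  step 4: row=4, L[4]='0', prepend. Next row=LF[4]=2
  step 5: row=2, L[2]='1', prepend. Next row=LF[2]=3
Reversed output: 10c0$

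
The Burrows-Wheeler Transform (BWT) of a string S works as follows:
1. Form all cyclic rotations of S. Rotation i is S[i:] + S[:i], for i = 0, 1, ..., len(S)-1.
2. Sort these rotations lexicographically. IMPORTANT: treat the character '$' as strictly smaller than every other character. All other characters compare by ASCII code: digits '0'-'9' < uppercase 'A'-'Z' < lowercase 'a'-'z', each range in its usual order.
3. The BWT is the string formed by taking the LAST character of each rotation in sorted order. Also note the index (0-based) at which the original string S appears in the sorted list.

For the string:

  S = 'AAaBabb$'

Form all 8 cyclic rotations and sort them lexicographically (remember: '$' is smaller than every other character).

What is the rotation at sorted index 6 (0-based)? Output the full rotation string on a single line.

All 8 rotations (rotation i = S[i:]+S[:i]):
  rot[0] = AAaBabb$
  rot[1] = AaBabb$A
  rot[2] = aBabb$AA
  rot[3] = Babb$AAa
  rot[4] = abb$AAaB
  rot[5] = bb$AAaBa
  rot[6] = b$AAaBab
  rot[7] = $AAaBabb
Sorted (with $ < everything):
  sorted[0] = $AAaBabb
  sorted[1] = AAaBabb$
  sorted[2] = AaBabb$A
  sorted[3] = Babb$AAa
  sorted[4] = aBabb$AA
  sorted[5] = abb$AAaB
  sorted[6] = b$AAaBab
  sorted[7] = bb$AAaBa
sorted[6] = b$AAaBab

Answer: b$AAaBab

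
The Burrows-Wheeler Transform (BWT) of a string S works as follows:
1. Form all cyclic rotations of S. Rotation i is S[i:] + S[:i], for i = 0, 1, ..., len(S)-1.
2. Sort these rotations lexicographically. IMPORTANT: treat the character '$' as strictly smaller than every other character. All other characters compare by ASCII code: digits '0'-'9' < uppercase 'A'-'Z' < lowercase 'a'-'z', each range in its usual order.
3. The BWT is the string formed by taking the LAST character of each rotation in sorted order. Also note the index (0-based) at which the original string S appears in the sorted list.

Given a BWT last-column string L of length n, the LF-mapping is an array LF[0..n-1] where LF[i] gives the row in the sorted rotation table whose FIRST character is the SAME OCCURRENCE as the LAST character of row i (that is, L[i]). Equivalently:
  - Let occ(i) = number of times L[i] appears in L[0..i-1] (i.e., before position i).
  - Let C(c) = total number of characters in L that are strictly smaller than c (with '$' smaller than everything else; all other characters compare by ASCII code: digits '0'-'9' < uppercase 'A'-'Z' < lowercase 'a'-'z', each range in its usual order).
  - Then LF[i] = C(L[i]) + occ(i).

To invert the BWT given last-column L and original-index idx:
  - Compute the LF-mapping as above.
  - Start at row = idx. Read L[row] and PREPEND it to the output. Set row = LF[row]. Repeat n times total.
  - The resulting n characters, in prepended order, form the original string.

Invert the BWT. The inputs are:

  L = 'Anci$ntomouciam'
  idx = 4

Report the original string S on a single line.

LF mapping: 1 9 3 5 0 10 13 11 7 12 14 4 6 2 8
Walk LF starting at row 4, prepending L[row]:
  step 1: row=4, L[4]='$', prepend. Next row=LF[4]=0
  step 2: row=0, L[0]='A', prepend. Next row=LF[0]=1
  step 3: row=1, L[1]='n', prepend. Next row=LF[1]=9
  step 4: row=9, L[9]='o', prepend. Next row=LF[9]=12
  step 5: row=12, L[12]='i', prepend. Next row=LF[12]=6
  step 6: row=6, L[6]='t', prepend. Next row=LF[6]=13
  step 7: row=13, L[13]='a', prepend. Next row=LF[13]=2
  step 8: row=2, L[2]='c', prepend. Next row=LF[2]=3
  step 9: row=3, L[3]='i', prepend. Next row=LF[3]=5
  step 10: row=5, L[5]='n', prepend. Next row=LF[5]=10
  step 11: row=10, L[10]='u', prepend. Next row=LF[10]=14
  step 12: row=14, L[14]='m', prepend. Next row=LF[14]=8
  step 13: row=8, L[8]='m', prepend. Next row=LF[8]=7
  step 14: row=7, L[7]='o', prepend. Next row=LF[7]=11
  step 15: row=11, L[11]='c', prepend. Next row=LF[11]=4
Reversed output: communicationA$

Answer: communicationA$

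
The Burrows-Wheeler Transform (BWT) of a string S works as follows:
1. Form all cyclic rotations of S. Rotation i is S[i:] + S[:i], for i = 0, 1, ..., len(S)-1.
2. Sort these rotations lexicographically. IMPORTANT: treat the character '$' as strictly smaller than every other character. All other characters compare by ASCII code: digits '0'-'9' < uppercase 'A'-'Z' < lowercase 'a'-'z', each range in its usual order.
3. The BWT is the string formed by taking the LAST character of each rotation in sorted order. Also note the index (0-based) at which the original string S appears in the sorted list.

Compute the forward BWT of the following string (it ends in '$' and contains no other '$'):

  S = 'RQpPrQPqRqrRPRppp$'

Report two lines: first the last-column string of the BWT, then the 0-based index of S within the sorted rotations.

Answer: pRQprRr$PqpQpRPRPq
7

Derivation:
All 18 rotations (rotation i = S[i:]+S[:i]):
  rot[0] = RQpPrQPqRqrRPRppp$
  rot[1] = QpPrQPqRqrRPRppp$R
  rot[2] = pPrQPqRqrRPRppp$RQ
  rot[3] = PrQPqRqrRPRppp$RQp
  rot[4] = rQPqRqrRPRppp$RQpP
  rot[5] = QPqRqrRPRppp$RQpPr
  rot[6] = PqRqrRPRppp$RQpPrQ
  rot[7] = qRqrRPRppp$RQpPrQP
  rot[8] = RqrRPRppp$RQpPrQPq
  rot[9] = qrRPRppp$RQpPrQPqR
  rot[10] = rRPRppp$RQpPrQPqRq
  rot[11] = RPRppp$RQpPrQPqRqr
  rot[12] = PRppp$RQpPrQPqRqrR
  rot[13] = Rppp$RQpPrQPqRqrRP
  rot[14] = ppp$RQpPrQPqRqrRPR
  rot[15] = pp$RQpPrQPqRqrRPRp
  rot[16] = p$RQpPrQPqRqrRPRpp
  rot[17] = $RQpPrQPqRqrRPRppp
Sorted (with $ < everything):
  sorted[0] = $RQpPrQPqRqrRPRppp  (last char: 'p')
  sorted[1] = PRppp$RQpPrQPqRqrR  (last char: 'R')
  sorted[2] = PqRqrRPRppp$RQpPrQ  (last char: 'Q')
  sorted[3] = PrQPqRqrRPRppp$RQp  (last char: 'p')
  sorted[4] = QPqRqrRPRppp$RQpPr  (last char: 'r')
  sorted[5] = QpPrQPqRqrRPRppp$R  (last char: 'R')
  sorted[6] = RPRppp$RQpPrQPqRqr  (last char: 'r')
  sorted[7] = RQpPrQPqRqrRPRppp$  (last char: '$')
  sorted[8] = Rppp$RQpPrQPqRqrRP  (last char: 'P')
  sorted[9] = RqrRPRppp$RQpPrQPq  (last char: 'q')
  sorted[10] = p$RQpPrQPqRqrRPRpp  (last char: 'p')
  sorted[11] = pPrQPqRqrRPRppp$RQ  (last char: 'Q')
  sorted[12] = pp$RQpPrQPqRqrRPRp  (last char: 'p')
  sorted[13] = ppp$RQpPrQPqRqrRPR  (last char: 'R')
  sorted[14] = qRqrRPRppp$RQpPrQP  (last char: 'P')
  sorted[15] = qrRPRppp$RQpPrQPqR  (last char: 'R')
  sorted[16] = rQPqRqrRPRppp$RQpP  (last char: 'P')
  sorted[17] = rRPRppp$RQpPrQPqRq  (last char: 'q')
Last column: pRQprRr$PqpQpRPRPq
Original string S is at sorted index 7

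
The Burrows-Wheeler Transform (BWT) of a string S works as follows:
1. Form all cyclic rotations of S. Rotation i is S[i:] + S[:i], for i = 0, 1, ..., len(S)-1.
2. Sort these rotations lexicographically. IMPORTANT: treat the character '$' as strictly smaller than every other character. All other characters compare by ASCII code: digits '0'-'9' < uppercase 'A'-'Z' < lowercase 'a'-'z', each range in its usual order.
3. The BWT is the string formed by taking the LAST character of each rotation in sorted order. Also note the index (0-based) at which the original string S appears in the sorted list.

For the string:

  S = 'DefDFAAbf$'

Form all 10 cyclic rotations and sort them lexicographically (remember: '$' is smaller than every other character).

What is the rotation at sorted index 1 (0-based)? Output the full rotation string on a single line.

Answer: AAbf$DefDF

Derivation:
All 10 rotations (rotation i = S[i:]+S[:i]):
  rot[0] = DefDFAAbf$
  rot[1] = efDFAAbf$D
  rot[2] = fDFAAbf$De
  rot[3] = DFAAbf$Def
  rot[4] = FAAbf$DefD
  rot[5] = AAbf$DefDF
  rot[6] = Abf$DefDFA
  rot[7] = bf$DefDFAA
  rot[8] = f$DefDFAAb
  rot[9] = $DefDFAAbf
Sorted (with $ < everything):
  sorted[0] = $DefDFAAbf
  sorted[1] = AAbf$DefDF
  sorted[2] = Abf$DefDFA
  sorted[3] = DFAAbf$Def
  sorted[4] = DefDFAAbf$
  sorted[5] = FAAbf$DefD
  sorted[6] = bf$DefDFAA
  sorted[7] = efDFAAbf$D
  sorted[8] = f$DefDFAAb
  sorted[9] = fDFAAbf$De
sorted[1] = AAbf$DefDF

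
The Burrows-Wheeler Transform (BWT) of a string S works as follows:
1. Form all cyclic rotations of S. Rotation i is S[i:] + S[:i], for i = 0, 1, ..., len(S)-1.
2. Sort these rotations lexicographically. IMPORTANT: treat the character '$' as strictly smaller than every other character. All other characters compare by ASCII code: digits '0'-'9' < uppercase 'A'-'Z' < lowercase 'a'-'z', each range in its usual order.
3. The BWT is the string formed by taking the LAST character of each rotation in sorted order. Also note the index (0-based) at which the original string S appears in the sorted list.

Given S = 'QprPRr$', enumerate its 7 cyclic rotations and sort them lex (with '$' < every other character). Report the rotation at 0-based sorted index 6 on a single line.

All 7 rotations (rotation i = S[i:]+S[:i]):
  rot[0] = QprPRr$
  rot[1] = prPRr$Q
  rot[2] = rPRr$Qp
  rot[3] = PRr$Qpr
  rot[4] = Rr$QprP
  rot[5] = r$QprPR
  rot[6] = $QprPRr
Sorted (with $ < everything):
  sorted[0] = $QprPRr
  sorted[1] = PRr$Qpr
  sorted[2] = QprPRr$
  sorted[3] = Rr$QprP
  sorted[4] = prPRr$Q
  sorted[5] = r$QprPR
  sorted[6] = rPRr$Qp
sorted[6] = rPRr$Qp

Answer: rPRr$Qp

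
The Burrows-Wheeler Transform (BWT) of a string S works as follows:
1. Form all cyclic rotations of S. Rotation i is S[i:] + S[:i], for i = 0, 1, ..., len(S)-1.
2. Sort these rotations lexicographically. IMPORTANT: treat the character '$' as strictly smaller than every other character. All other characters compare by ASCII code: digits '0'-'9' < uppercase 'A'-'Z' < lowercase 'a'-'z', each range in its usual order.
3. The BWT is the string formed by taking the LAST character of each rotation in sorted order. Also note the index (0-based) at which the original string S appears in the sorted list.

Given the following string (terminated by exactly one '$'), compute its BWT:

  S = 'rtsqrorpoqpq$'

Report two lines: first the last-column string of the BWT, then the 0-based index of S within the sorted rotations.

Answer: qprrqposqo$tr
10

Derivation:
All 13 rotations (rotation i = S[i:]+S[:i]):
  rot[0] = rtsqrorpoqpq$
  rot[1] = tsqrorpoqpq$r
  rot[2] = sqrorpoqpq$rt
  rot[3] = qrorpoqpq$rts
  rot[4] = rorpoqpq$rtsq
  rot[5] = orpoqpq$rtsqr
  rot[6] = rpoqpq$rtsqro
  rot[7] = poqpq$rtsqror
  rot[8] = oqpq$rtsqrorp
  rot[9] = qpq$rtsqrorpo
  rot[10] = pq$rtsqrorpoq
  rot[11] = q$rtsqrorpoqp
  rot[12] = $rtsqrorpoqpq
Sorted (with $ < everything):
  sorted[0] = $rtsqrorpoqpq  (last char: 'q')
  sorted[1] = oqpq$rtsqrorp  (last char: 'p')
  sorted[2] = orpoqpq$rtsqr  (last char: 'r')
  sorted[3] = poqpq$rtsqror  (last char: 'r')
  sorted[4] = pq$rtsqrorpoq  (last char: 'q')
  sorted[5] = q$rtsqrorpoqp  (last char: 'p')
  sorted[6] = qpq$rtsqrorpo  (last char: 'o')
  sorted[7] = qrorpoqpq$rts  (last char: 's')
  sorted[8] = rorpoqpq$rtsq  (last char: 'q')
  sorted[9] = rpoqpq$rtsqro  (last char: 'o')
  sorted[10] = rtsqrorpoqpq$  (last char: '$')
  sorted[11] = sqrorpoqpq$rt  (last char: 't')
  sorted[12] = tsqrorpoqpq$r  (last char: 'r')
Last column: qprrqposqo$tr
Original string S is at sorted index 10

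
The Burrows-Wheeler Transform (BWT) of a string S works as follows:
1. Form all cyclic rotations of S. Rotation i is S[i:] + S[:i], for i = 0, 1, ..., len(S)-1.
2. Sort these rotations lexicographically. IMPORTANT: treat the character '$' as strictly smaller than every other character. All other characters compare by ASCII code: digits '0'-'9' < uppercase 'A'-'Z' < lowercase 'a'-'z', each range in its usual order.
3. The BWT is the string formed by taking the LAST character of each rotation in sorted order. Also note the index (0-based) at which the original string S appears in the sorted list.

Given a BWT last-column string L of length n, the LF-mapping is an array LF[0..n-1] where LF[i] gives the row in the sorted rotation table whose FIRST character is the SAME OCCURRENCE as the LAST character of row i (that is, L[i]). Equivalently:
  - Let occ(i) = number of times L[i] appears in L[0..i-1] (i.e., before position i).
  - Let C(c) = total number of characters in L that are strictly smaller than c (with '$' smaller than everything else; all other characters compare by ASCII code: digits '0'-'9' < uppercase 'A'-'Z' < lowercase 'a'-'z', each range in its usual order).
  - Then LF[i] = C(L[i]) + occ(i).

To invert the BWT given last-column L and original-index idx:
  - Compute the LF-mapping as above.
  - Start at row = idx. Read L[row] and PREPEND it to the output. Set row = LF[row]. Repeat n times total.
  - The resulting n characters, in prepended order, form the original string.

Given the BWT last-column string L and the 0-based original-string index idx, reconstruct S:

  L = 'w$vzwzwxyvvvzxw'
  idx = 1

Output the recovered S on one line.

Answer: vvxwwvywzzvxzw$

Derivation:
LF mapping: 5 0 1 12 6 13 7 9 11 2 3 4 14 10 8
Walk LF starting at row 1, prepending L[row]:
  step 1: row=1, L[1]='$', prepend. Next row=LF[1]=0
  step 2: row=0, L[0]='w', prepend. Next row=LF[0]=5
  step 3: row=5, L[5]='z', prepend. Next row=LF[5]=13
  step 4: row=13, L[13]='x', prepend. Next row=LF[13]=10
  step 5: row=10, L[10]='v', prepend. Next row=LF[10]=3
  step 6: row=3, L[3]='z', prepend. Next row=LF[3]=12
  step 7: row=12, L[12]='z', prepend. Next row=LF[12]=14
  step 8: row=14, L[14]='w', prepend. Next row=LF[14]=8
  step 9: row=8, L[8]='y', prepend. Next row=LF[8]=11
  step 10: row=11, L[11]='v', prepend. Next row=LF[11]=4
  step 11: row=4, L[4]='w', prepend. Next row=LF[4]=6
  step 12: row=6, L[6]='w', prepend. Next row=LF[6]=7
  step 13: row=7, L[7]='x', prepend. Next row=LF[7]=9
  step 14: row=9, L[9]='v', prepend. Next row=LF[9]=2
  step 15: row=2, L[2]='v', prepend. Next row=LF[2]=1
Reversed output: vvxwwvywzzvxzw$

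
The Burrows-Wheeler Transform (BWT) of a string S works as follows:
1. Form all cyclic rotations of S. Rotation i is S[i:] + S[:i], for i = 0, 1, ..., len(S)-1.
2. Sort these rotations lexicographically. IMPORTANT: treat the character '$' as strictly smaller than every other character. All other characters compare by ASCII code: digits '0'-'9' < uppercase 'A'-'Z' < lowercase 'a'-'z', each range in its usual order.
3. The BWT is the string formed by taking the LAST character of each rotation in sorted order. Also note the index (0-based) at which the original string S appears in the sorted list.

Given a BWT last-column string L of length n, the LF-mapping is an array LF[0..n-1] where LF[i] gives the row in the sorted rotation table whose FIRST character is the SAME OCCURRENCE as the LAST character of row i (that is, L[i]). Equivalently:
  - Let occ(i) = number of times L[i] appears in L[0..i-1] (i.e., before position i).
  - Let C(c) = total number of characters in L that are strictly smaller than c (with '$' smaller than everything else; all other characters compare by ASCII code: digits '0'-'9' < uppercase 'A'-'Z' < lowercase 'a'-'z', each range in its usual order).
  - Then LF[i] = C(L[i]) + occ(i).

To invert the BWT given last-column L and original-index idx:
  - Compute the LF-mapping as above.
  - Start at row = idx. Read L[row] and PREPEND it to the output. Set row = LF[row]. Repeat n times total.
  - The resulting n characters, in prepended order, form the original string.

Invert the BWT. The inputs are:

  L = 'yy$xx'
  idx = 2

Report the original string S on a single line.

Answer: xyxy$

Derivation:
LF mapping: 3 4 0 1 2
Walk LF starting at row 2, prepending L[row]:
  step 1: row=2, L[2]='$', prepend. Next row=LF[2]=0
  step 2: row=0, L[0]='y', prepend. Next row=LF[0]=3
  step 3: row=3, L[3]='x', prepend. Next row=LF[3]=1
  step 4: row=1, L[1]='y', prepend. Next row=LF[1]=4
  step 5: row=4, L[4]='x', prepend. Next row=LF[4]=2
Reversed output: xyxy$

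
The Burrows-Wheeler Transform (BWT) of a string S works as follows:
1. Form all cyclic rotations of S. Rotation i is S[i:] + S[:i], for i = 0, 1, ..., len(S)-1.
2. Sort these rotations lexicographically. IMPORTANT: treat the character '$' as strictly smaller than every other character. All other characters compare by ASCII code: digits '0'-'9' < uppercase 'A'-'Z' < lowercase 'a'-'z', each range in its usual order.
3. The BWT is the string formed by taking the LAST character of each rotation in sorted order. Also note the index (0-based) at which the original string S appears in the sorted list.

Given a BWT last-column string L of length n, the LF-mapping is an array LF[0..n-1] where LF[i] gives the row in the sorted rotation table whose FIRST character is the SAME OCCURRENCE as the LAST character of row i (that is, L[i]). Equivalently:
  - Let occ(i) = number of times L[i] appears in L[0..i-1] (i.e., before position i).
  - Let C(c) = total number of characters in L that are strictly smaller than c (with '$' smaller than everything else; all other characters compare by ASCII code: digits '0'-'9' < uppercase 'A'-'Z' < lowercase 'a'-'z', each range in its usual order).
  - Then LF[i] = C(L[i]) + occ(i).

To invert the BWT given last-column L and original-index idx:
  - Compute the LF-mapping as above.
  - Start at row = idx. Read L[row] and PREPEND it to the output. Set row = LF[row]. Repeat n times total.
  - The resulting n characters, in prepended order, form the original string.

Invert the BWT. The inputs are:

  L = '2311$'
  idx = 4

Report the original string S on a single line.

Answer: 3112$

Derivation:
LF mapping: 3 4 1 2 0
Walk LF starting at row 4, prepending L[row]:
  step 1: row=4, L[4]='$', prepend. Next row=LF[4]=0
  step 2: row=0, L[0]='2', prepend. Next row=LF[0]=3
  step 3: row=3, L[3]='1', prepend. Next row=LF[3]=2
  step 4: row=2, L[2]='1', prepend. Next row=LF[2]=1
  step 5: row=1, L[1]='3', prepend. Next row=LF[1]=4
Reversed output: 3112$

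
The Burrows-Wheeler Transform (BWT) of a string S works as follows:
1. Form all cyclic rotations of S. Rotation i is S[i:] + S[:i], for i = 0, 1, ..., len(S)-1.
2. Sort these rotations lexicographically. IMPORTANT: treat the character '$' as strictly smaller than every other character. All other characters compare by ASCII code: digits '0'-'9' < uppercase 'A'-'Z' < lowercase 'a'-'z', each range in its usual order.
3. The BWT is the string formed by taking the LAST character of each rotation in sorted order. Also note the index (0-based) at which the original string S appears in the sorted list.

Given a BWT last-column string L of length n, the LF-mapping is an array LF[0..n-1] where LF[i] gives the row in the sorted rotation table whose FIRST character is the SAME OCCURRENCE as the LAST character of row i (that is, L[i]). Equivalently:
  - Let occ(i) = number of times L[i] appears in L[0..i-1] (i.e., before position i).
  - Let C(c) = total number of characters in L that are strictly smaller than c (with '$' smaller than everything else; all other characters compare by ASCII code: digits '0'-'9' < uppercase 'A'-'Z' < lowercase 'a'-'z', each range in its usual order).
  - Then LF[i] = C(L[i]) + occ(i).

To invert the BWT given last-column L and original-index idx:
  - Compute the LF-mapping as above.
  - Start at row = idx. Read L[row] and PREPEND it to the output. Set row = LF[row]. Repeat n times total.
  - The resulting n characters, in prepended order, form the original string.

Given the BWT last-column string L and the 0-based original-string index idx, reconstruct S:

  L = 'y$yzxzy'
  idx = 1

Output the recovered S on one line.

LF mapping: 2 0 3 5 1 6 4
Walk LF starting at row 1, prepending L[row]:
  step 1: row=1, L[1]='$', prepend. Next row=LF[1]=0
  step 2: row=0, L[0]='y', prepend. Next row=LF[0]=2
  step 3: row=2, L[2]='y', prepend. Next row=LF[2]=3
  step 4: row=3, L[3]='z', prepend. Next row=LF[3]=5
  step 5: row=5, L[5]='z', prepend. Next row=LF[5]=6
  step 6: row=6, L[6]='y', prepend. Next row=LF[6]=4
  step 7: row=4, L[4]='x', prepend. Next row=LF[4]=1
Reversed output: xyzzyy$

Answer: xyzzyy$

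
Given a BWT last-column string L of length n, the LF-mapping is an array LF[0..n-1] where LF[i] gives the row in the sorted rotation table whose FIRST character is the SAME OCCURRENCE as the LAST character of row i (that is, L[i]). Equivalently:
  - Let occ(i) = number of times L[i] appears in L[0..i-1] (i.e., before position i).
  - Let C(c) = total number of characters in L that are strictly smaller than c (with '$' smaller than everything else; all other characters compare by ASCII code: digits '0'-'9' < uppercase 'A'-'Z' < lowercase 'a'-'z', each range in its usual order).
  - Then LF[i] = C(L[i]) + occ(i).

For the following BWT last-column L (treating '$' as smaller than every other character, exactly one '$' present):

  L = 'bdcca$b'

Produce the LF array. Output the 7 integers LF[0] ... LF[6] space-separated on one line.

Char counts: '$':1, 'a':1, 'b':2, 'c':2, 'd':1
C (first-col start): C('$')=0, C('a')=1, C('b')=2, C('c')=4, C('d')=6
L[0]='b': occ=0, LF[0]=C('b')+0=2+0=2
L[1]='d': occ=0, LF[1]=C('d')+0=6+0=6
L[2]='c': occ=0, LF[2]=C('c')+0=4+0=4
L[3]='c': occ=1, LF[3]=C('c')+1=4+1=5
L[4]='a': occ=0, LF[4]=C('a')+0=1+0=1
L[5]='$': occ=0, LF[5]=C('$')+0=0+0=0
L[6]='b': occ=1, LF[6]=C('b')+1=2+1=3

Answer: 2 6 4 5 1 0 3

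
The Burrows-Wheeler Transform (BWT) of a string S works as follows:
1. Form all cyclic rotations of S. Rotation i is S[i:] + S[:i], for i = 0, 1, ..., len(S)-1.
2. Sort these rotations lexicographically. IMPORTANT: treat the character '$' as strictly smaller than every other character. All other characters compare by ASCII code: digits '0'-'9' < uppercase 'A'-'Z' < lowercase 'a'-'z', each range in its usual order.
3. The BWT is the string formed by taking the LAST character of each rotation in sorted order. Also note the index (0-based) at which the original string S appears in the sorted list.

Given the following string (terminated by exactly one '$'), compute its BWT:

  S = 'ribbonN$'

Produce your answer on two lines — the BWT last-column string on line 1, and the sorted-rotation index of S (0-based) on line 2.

Answer: Nnibrob$
7

Derivation:
All 8 rotations (rotation i = S[i:]+S[:i]):
  rot[0] = ribbonN$
  rot[1] = ibbonN$r
  rot[2] = bbonN$ri
  rot[3] = bonN$rib
  rot[4] = onN$ribb
  rot[5] = nN$ribbo
  rot[6] = N$ribbon
  rot[7] = $ribbonN
Sorted (with $ < everything):
  sorted[0] = $ribbonN  (last char: 'N')
  sorted[1] = N$ribbon  (last char: 'n')
  sorted[2] = bbonN$ri  (last char: 'i')
  sorted[3] = bonN$rib  (last char: 'b')
  sorted[4] = ibbonN$r  (last char: 'r')
  sorted[5] = nN$ribbo  (last char: 'o')
  sorted[6] = onN$ribb  (last char: 'b')
  sorted[7] = ribbonN$  (last char: '$')
Last column: Nnibrob$
Original string S is at sorted index 7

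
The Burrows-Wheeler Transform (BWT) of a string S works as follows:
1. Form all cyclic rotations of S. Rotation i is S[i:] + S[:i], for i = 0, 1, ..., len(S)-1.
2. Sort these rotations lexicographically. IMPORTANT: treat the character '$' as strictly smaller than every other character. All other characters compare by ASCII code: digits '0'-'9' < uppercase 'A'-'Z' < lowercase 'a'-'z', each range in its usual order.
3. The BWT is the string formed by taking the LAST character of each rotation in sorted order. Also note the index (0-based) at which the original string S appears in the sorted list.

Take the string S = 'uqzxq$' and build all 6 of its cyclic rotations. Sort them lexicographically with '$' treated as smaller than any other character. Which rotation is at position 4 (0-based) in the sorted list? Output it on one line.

All 6 rotations (rotation i = S[i:]+S[:i]):
  rot[0] = uqzxq$
  rot[1] = qzxq$u
  rot[2] = zxq$uq
  rot[3] = xq$uqz
  rot[4] = q$uqzx
  rot[5] = $uqzxq
Sorted (with $ < everything):
  sorted[0] = $uqzxq
  sorted[1] = q$uqzx
  sorted[2] = qzxq$u
  sorted[3] = uqzxq$
  sorted[4] = xq$uqz
  sorted[5] = zxq$uq
sorted[4] = xq$uqz

Answer: xq$uqz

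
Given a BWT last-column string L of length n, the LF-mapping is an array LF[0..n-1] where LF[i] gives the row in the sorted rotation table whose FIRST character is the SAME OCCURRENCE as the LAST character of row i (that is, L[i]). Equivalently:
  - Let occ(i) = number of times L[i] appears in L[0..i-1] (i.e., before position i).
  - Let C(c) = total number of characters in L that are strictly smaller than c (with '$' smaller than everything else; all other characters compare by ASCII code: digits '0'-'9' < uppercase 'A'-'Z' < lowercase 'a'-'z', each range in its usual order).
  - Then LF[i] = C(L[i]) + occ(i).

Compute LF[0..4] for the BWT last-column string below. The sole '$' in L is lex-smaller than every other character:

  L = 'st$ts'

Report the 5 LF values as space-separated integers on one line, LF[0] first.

Answer: 1 3 0 4 2

Derivation:
Char counts: '$':1, 's':2, 't':2
C (first-col start): C('$')=0, C('s')=1, C('t')=3
L[0]='s': occ=0, LF[0]=C('s')+0=1+0=1
L[1]='t': occ=0, LF[1]=C('t')+0=3+0=3
L[2]='$': occ=0, LF[2]=C('$')+0=0+0=0
L[3]='t': occ=1, LF[3]=C('t')+1=3+1=4
L[4]='s': occ=1, LF[4]=C('s')+1=1+1=2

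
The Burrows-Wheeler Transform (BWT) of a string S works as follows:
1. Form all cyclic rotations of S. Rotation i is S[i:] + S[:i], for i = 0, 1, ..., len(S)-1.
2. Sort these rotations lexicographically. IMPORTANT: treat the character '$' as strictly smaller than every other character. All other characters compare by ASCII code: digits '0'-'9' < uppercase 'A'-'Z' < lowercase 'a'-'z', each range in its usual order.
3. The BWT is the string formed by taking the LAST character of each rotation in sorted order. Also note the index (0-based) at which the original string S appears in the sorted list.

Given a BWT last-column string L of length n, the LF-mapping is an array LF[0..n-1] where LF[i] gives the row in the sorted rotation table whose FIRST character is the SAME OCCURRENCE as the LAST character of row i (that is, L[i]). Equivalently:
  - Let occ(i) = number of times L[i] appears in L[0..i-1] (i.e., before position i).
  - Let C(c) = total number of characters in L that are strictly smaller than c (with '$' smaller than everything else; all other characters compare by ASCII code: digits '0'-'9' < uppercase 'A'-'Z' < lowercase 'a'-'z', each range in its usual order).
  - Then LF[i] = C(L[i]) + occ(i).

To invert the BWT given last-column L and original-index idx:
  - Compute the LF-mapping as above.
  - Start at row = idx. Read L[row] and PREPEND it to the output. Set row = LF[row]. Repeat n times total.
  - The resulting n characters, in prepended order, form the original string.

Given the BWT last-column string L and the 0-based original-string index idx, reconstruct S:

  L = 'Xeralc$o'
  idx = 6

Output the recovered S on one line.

LF mapping: 1 4 7 2 5 3 0 6
Walk LF starting at row 6, prepending L[row]:
  step 1: row=6, L[6]='$', prepend. Next row=LF[6]=0
  step 2: row=0, L[0]='X', prepend. Next row=LF[0]=1
  step 3: row=1, L[1]='e', prepend. Next row=LF[1]=4
  step 4: row=4, L[4]='l', prepend. Next row=LF[4]=5
  step 5: row=5, L[5]='c', prepend. Next row=LF[5]=3
  step 6: row=3, L[3]='a', prepend. Next row=LF[3]=2
  step 7: row=2, L[2]='r', prepend. Next row=LF[2]=7
  step 8: row=7, L[7]='o', prepend. Next row=LF[7]=6
Reversed output: oracleX$

Answer: oracleX$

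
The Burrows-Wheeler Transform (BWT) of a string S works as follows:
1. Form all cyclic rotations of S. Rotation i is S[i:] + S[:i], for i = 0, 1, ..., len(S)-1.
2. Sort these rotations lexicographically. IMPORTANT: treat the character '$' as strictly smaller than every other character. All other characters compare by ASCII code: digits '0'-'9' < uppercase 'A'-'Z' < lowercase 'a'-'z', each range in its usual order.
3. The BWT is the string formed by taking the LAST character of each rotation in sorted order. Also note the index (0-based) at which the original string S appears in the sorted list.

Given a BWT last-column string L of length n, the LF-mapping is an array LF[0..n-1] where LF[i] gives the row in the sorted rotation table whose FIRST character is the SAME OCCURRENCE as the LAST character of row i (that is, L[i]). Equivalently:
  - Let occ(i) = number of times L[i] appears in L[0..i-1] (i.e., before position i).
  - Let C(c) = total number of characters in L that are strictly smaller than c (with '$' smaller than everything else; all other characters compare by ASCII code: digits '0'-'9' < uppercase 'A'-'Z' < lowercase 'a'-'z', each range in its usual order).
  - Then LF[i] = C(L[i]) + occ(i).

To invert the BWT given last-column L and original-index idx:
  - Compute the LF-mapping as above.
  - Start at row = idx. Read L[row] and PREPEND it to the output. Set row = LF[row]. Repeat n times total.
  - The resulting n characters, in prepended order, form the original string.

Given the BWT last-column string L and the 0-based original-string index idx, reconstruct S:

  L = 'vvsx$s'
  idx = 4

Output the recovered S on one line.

LF mapping: 3 4 1 5 0 2
Walk LF starting at row 4, prepending L[row]:
  step 1: row=4, L[4]='$', prepend. Next row=LF[4]=0
  step 2: row=0, L[0]='v', prepend. Next row=LF[0]=3
  step 3: row=3, L[3]='x', prepend. Next row=LF[3]=5
  step 4: row=5, L[5]='s', prepend. Next row=LF[5]=2
  step 5: row=2, L[2]='s', prepend. Next row=LF[2]=1
  step 6: row=1, L[1]='v', prepend. Next row=LF[1]=4
Reversed output: vssxv$

Answer: vssxv$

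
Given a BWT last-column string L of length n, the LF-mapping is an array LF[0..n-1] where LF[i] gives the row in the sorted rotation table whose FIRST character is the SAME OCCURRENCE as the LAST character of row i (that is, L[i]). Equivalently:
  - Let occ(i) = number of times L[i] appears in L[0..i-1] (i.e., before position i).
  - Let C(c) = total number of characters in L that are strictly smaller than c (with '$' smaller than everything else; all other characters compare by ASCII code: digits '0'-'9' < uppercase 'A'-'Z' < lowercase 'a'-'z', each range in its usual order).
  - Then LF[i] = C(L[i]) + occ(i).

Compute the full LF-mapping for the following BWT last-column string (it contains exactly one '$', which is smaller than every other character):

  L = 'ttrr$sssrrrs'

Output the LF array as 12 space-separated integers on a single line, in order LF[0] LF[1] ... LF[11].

Char counts: '$':1, 'r':5, 's':4, 't':2
C (first-col start): C('$')=0, C('r')=1, C('s')=6, C('t')=10
L[0]='t': occ=0, LF[0]=C('t')+0=10+0=10
L[1]='t': occ=1, LF[1]=C('t')+1=10+1=11
L[2]='r': occ=0, LF[2]=C('r')+0=1+0=1
L[3]='r': occ=1, LF[3]=C('r')+1=1+1=2
L[4]='$': occ=0, LF[4]=C('$')+0=0+0=0
L[5]='s': occ=0, LF[5]=C('s')+0=6+0=6
L[6]='s': occ=1, LF[6]=C('s')+1=6+1=7
L[7]='s': occ=2, LF[7]=C('s')+2=6+2=8
L[8]='r': occ=2, LF[8]=C('r')+2=1+2=3
L[9]='r': occ=3, LF[9]=C('r')+3=1+3=4
L[10]='r': occ=4, LF[10]=C('r')+4=1+4=5
L[11]='s': occ=3, LF[11]=C('s')+3=6+3=9

Answer: 10 11 1 2 0 6 7 8 3 4 5 9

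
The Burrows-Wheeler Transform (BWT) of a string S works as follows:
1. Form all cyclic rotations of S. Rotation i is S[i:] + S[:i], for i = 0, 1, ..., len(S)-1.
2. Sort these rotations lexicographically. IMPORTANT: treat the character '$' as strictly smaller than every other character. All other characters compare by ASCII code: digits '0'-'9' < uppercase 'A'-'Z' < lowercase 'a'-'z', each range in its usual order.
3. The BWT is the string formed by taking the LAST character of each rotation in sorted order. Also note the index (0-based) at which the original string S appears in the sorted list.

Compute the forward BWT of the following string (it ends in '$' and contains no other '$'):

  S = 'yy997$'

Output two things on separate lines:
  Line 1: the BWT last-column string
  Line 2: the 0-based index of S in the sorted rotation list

Answer: 799yy$
5

Derivation:
All 6 rotations (rotation i = S[i:]+S[:i]):
  rot[0] = yy997$
  rot[1] = y997$y
  rot[2] = 997$yy
  rot[3] = 97$yy9
  rot[4] = 7$yy99
  rot[5] = $yy997
Sorted (with $ < everything):
  sorted[0] = $yy997  (last char: '7')
  sorted[1] = 7$yy99  (last char: '9')
  sorted[2] = 97$yy9  (last char: '9')
  sorted[3] = 997$yy  (last char: 'y')
  sorted[4] = y997$y  (last char: 'y')
  sorted[5] = yy997$  (last char: '$')
Last column: 799yy$
Original string S is at sorted index 5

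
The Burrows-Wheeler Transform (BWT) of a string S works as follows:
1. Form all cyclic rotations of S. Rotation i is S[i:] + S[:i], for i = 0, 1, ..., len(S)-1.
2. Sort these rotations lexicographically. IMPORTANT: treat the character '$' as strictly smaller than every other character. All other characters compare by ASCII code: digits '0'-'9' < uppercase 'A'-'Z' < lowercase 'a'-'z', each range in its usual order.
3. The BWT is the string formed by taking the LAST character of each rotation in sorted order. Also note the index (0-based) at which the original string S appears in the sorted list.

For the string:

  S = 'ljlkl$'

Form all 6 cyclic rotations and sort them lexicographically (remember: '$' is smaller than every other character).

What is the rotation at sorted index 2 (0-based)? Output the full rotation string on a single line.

All 6 rotations (rotation i = S[i:]+S[:i]):
  rot[0] = ljlkl$
  rot[1] = jlkl$l
  rot[2] = lkl$lj
  rot[3] = kl$ljl
  rot[4] = l$ljlk
  rot[5] = $ljlkl
Sorted (with $ < everything):
  sorted[0] = $ljlkl
  sorted[1] = jlkl$l
  sorted[2] = kl$ljl
  sorted[3] = l$ljlk
  sorted[4] = ljlkl$
  sorted[5] = lkl$lj
sorted[2] = kl$ljl

Answer: kl$ljl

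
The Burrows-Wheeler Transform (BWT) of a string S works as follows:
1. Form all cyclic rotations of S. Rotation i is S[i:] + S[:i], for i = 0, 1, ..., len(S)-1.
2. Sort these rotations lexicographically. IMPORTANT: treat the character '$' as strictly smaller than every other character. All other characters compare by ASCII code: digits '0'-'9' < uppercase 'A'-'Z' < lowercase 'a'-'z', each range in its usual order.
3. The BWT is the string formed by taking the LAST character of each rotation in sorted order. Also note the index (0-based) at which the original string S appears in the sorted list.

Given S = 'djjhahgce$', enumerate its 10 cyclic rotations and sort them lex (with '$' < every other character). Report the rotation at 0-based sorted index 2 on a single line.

All 10 rotations (rotation i = S[i:]+S[:i]):
  rot[0] = djjhahgce$
  rot[1] = jjhahgce$d
  rot[2] = jhahgce$dj
  rot[3] = hahgce$djj
  rot[4] = ahgce$djjh
  rot[5] = hgce$djjha
  rot[6] = gce$djjhah
  rot[7] = ce$djjhahg
  rot[8] = e$djjhahgc
  rot[9] = $djjhahgce
Sorted (with $ < everything):
  sorted[0] = $djjhahgce
  sorted[1] = ahgce$djjh
  sorted[2] = ce$djjhahg
  sorted[3] = djjhahgce$
  sorted[4] = e$djjhahgc
  sorted[5] = gce$djjhah
  sorted[6] = hahgce$djj
  sorted[7] = hgce$djjha
  sorted[8] = jhahgce$dj
  sorted[9] = jjhahgce$d
sorted[2] = ce$djjhahg

Answer: ce$djjhahg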